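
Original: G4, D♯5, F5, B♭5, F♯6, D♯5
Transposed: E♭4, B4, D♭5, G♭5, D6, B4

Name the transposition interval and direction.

down a major third

From G4 to Eb4 is 3 letter names — a third of some quality.
Eb4 to G4 is 4 semitones, which makes it a major third; the second version is lower, so the direction is down.
Checking another pair — D#5 → B4 — gives the same interval.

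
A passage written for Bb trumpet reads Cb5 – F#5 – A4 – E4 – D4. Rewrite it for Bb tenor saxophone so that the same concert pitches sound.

First find concert pitch: the Bb trumpet sounds a major second below written, so Cb5 F#5 A4 E4 D4 sounds Bbb4 E5 G4 D4 C4.
Then write for Bb tenor saxophone: it sounds a major ninth below written, so the part must be a major ninth above concert.
Bbb4 → Cb6
E5 → F#6
G4 → A5
D4 → E5
C4 → D5

Cb6 F#6 A5 E5 D5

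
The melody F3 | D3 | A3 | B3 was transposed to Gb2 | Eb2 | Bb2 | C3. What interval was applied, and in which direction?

Take the first pair: F3 → Gb2. F to G spans 7 letter names, so the interval is some kind of seventh.
Gb2 to F3 is 11 semitones, which makes it a major seventh; the second version is lower, so the direction is down.
Checking another pair — B3 → C3 — gives the same interval.

down a major seventh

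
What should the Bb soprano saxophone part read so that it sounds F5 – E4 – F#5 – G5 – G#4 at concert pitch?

Written C4 sounds as Bb3 on the Bb soprano saxophone, so concert pitches are written a major second up.
F5 becomes G5
E4 becomes F#4
F#5 becomes G#5
G5 becomes A5
G#4 becomes A#4

G5 F#4 G#5 A5 A#4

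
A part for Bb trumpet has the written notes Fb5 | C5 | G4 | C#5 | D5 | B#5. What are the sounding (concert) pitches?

Ebb5 Bb4 F4 B4 C5 A#5

The Bb trumpet sounds a major second below written, so transpose each written note down a major second.
Fb5 becomes Ebb5
C5 becomes Bb4
G4 becomes F4
C#5 becomes B4
D5 becomes C5
B#5 becomes A#5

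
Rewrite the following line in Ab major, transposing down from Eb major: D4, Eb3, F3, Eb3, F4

G3 Ab2 Bb2 Ab2 Bb3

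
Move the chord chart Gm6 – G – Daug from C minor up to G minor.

C minor up to G minor is a perfect fifth; each chord root moves by that interval while the quality stays the same.
Gm6: root G up a perfect fifth → D, giving Dm6.
G: root G up a perfect fifth → D, giving D.
Daug: root D up a perfect fifth → A, giving Aaug.

Dm6 D Aaug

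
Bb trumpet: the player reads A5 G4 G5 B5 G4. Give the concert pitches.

G5 F4 F5 A5 F4

Written C4 on the Bb trumpet sounds as Bb3, a major second lower; apply that shift to every note.
A5 to G5
G4 to F4
G5 to F5
B5 to A5
G4 to F4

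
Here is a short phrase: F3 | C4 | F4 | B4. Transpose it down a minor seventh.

A minor seventh down from F3 gives G2.
A minor seventh down from C4 gives D3.
A minor seventh down from F4 gives G3.
B4 down a minor seventh is C#4.

G2 D3 G3 C#4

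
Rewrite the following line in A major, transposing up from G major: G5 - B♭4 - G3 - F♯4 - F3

From G up to A is a major second; apply that to each pitch.
G5 → A5
Bb4 → C5
G3 → A3
F#4 → G#4
F3 → G3

A5 C5 A3 G#4 G3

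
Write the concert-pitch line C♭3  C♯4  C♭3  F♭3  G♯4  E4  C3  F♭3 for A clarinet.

Written C4 sounds as A3 on the A clarinet, so concert pitches are written a minor third up.
Cb3 to Ebb3
C#4 to E4
Cb3 to Ebb3
Fb3 to Abb3
G#4 to B4
E4 to G4
C3 to Eb3
Fb3 to Abb3

Ebb3 E4 Ebb3 Abb3 B4 G4 Eb3 Abb3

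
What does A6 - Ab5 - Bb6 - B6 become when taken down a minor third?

F#6 F5 G6 G#6

A6 → F#6
Ab5 → F5
Bb6 → G6
B6 → G#6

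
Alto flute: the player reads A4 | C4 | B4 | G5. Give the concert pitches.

E4 G3 F#4 D5

Written C4 on the alto flute sounds as G3, a perfect fourth lower; apply that shift to every note.
A4 → E4
C4 → G3
B4 → F#4
G5 → D5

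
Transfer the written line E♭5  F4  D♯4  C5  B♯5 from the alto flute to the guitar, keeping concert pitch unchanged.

First find concert pitch: the alto flute sounds a perfect fourth below written, so E♭5 F4 D♯4 C5 B♯5 sounds Bb4 C4 A#3 G4 F##5.
Then write for guitar: it sounds a perfect octave below written, so the part must be a perfect octave above concert.
Bb4 → Bb5
C4 → C5
A#3 → A#4
G4 → G5
F##5 → F##6

Bb5 C5 A#4 G5 F##6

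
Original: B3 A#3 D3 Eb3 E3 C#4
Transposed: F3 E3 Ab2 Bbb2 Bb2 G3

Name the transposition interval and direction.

down an augmented fourth

From B3 to F3 is 4 letter names — a fourth of some quality.
F3 to B3 is 6 semitones, which makes it an augmented fourth; the second version is lower, so the direction is down.
Checking another pair — C#4 → G3 — gives the same interval.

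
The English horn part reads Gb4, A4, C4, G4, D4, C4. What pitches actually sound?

Cb4 D4 F3 C4 G3 F3

Written C4 on the English horn sounds as F3, a perfect fifth lower; apply that shift to every note.
Gb4 → Cb4
A4 → D4
C4 → F3
G4 → C4
D4 → G3
C4 → F3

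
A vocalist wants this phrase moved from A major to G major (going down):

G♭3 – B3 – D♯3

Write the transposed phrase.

A major to G major down is a major second, so every note moves down by that interval.
Gb3 -> Fb3
B3 -> A3
D#3 -> C#3

Fb3 A3 C#3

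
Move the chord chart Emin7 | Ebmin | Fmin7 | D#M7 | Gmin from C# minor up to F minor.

Abmin7 Abbmin Bbbmin7 GM7 Cbmin

C# minor up to F minor is a diminished fourth; each chord root moves by that interval while the quality stays the same.
Emin7: root E up a diminished fourth → Ab, giving Abmin7.
Ebmin: root Eb up a diminished fourth → Abb, giving Abbmin.
Fmin7: root F up a diminished fourth → Bbb, giving Bbbmin7.
D#M7: root D# up a diminished fourth → G, giving GM7.
Gmin: root G up a diminished fourth → Cb, giving Cbmin.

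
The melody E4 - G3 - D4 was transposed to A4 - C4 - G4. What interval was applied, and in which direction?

Take the first pair: E4 → A4. E to A spans 4 letter names, so the interval is some kind of fourth.
E4 to A4 is 5 semitones, which makes it a perfect fourth; the second version is higher, so the direction is up.
Checking another pair — D4 → G4 — gives the same interval.

up a perfect fourth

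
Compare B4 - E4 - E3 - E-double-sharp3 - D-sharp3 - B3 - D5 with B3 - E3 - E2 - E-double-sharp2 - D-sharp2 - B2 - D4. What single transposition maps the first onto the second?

Take the first pair: B4 → B3. B to B spans 8 letter names, so the interval is some kind of octave.
B3 to B4 is 12 semitones, which makes it a perfect octave; the second version is lower, so the direction is down.
Checking another pair — D5 → D4 — gives the same interval.

down a perfect octave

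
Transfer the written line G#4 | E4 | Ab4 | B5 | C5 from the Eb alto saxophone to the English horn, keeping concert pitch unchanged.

F#4 D4 Gb4 A5 Bb4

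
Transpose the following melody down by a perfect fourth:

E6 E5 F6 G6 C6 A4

E6: a fourth down reaches B, and 5 semitones makes it B5.
E5: a fourth down reaches B, and 5 semitones makes it B4.
F6: a fourth down reaches C, and 5 semitones makes it C6.
G6 down a perfect fourth is D6.
C6 down a perfect fourth is G5.
A perfect fourth down from A4 gives E4.

B5 B4 C6 D6 G5 E4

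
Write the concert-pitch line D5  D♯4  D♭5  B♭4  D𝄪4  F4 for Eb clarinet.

B4 B#3 Bb4 G4 B##3 D4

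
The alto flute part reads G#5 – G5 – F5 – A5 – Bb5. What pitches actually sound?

D#5 D5 C5 E5 F5

Written C4 on the alto flute sounds as G3, a perfect fourth lower; apply that shift to every note.
G#5 -> D#5
G5 -> D5
F5 -> C5
A5 -> E5
Bb5 -> F5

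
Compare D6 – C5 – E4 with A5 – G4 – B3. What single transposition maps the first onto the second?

down a perfect fourth

From D6 to A5 is 4 letter names — a fourth of some quality.
A5 to D6 is 5 semitones, which makes it a perfect fourth; the second version is lower, so the direction is down.
Checking another pair — E4 → B3 — gives the same interval.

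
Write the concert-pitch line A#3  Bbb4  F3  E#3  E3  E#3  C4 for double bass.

Written C4 sounds as C3 on the double bass, so concert pitches are written a perfect octave up.
A#3 becomes A#4
Bbb4 becomes Bbb5
F3 becomes F4
E#3 becomes E#4
E3 becomes E4
E#3 becomes E#4
C4 becomes C5

A#4 Bbb5 F4 E#4 E4 E#4 C5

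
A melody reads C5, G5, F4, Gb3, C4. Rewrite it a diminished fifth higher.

Gb5 Db6 Cb5 Dbb4 Gb4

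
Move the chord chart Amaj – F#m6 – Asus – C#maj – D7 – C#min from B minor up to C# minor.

B minor up to C# minor is a major second; each chord root moves by that interval while the quality stays the same.
Amaj: root A up a major second → B, giving Bmaj.
F#m6: root F# up a major second → G#, giving G#m6.
Asus: root A up a major second → B, giving Bsus.
C#maj: root C# up a major second → D#, giving D#maj.
D7: root D up a major second → E, giving E7.
C#min: root C# up a major second → D#, giving D#min.

Bmaj G#m6 Bsus D#maj E7 D#min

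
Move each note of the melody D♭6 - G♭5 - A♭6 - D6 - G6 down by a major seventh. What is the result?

Ebb5 Abb4 Bbb5 Eb5 Ab5

A major seventh down from Db6 gives Ebb5.
Gb5 down a major seventh is Abb4.
A major seventh down from Ab6 gives Bbb5.
A major seventh down from D6 gives Eb5.
A major seventh down from G6 gives Ab5.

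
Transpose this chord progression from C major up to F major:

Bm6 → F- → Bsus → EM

C major up to F major is a perfect fourth; each chord root moves by that interval while the quality stays the same.
Bm6: root B up a perfect fourth → E, giving Em6.
F-: root F up a perfect fourth → Bb, giving Bb-.
Bsus: root B up a perfect fourth → E, giving Esus.
EM: root E up a perfect fourth → A, giving AM.

Em6 Bb- Esus AM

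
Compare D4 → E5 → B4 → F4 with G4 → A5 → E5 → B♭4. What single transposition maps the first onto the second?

up a perfect fourth

From D4 to G4 is 4 letter names — a fourth of some quality.
D4 to G4 is 5 semitones, which makes it a perfect fourth; the second version is higher, so the direction is up.
Checking another pair — F4 → Bb4 — gives the same interval.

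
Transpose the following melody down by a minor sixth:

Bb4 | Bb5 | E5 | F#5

Bb4 becomes D4
Bb5 becomes D5
E5 becomes G#4
F#5 becomes A#4

D4 D5 G#4 A#4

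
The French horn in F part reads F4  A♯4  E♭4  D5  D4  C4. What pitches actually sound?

Bb3 D#4 Ab3 G4 G3 F3

Written C4 on the French horn in F sounds as F3, a perfect fifth lower; apply that shift to every note.
F4 -> Bb3
A#4 -> D#4
Eb4 -> Ab3
D5 -> G4
D4 -> G3
C4 -> F3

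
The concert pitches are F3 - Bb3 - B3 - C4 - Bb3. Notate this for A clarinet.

The A clarinet sounds a minor third below written, so the written part must be a minor third above concert — transpose each note up.
F3 -> Ab3
Bb3 -> Db4
B3 -> D4
C4 -> Eb4
Bb3 -> Db4

Ab3 Db4 D4 Eb4 Db4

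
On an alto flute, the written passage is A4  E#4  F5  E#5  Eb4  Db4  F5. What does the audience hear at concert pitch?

The alto flute sounds a perfect fourth below written, so transpose each written note down a perfect fourth.
A4 to E4
E#4 to B#3
F5 to C5
E#5 to B#4
Eb4 to Bb3
Db4 to Ab3
F5 to C5

E4 B#3 C5 B#4 Bb3 Ab3 C5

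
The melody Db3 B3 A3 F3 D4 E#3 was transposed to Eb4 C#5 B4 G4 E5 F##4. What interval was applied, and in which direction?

up a major ninth

From Db3 to Eb4 is 9 letter names — a ninth of some quality.
Db3 to Eb4 is 14 semitones, which makes it a major ninth; the second version is higher, so the direction is up.
Checking another pair — E#3 → F##4 — gives the same interval.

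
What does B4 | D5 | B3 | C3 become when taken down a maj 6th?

B4 to D4
D5 to F4
B3 to D3
C3 to Eb2

D4 F4 D3 Eb2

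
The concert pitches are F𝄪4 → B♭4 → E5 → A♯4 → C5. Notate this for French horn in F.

C##5 F5 B5 E#5 G5

The French horn in F sounds a perfect fifth below written, so the written part must be a perfect fifth above concert — transpose each note up.
F##4 -> C##5
Bb4 -> F5
E5 -> B5
A#4 -> E#5
C5 -> G5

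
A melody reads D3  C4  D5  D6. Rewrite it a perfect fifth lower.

D3 gives G2
C4 gives F3
D5 gives G4
D6 gives G5

G2 F3 G4 G5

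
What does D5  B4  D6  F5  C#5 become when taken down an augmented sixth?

Fb4 Db4 Fb5 Abb4 Eb4

D5 -> Fb4
B4 -> Db4
D6 -> Fb5
F5 -> Abb4
C#5 -> Eb4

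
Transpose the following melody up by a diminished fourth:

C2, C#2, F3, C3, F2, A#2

A diminished fourth up from C2 gives Fb2.
C#2: a fourth up reaches F, and 4 semitones makes it F2.
A diminished fourth up from F3 gives Bbb3.
A diminished fourth up from C3 gives Fb3.
A diminished fourth up from F2 gives Bbb2.
A#2: a fourth up reaches D, and 4 semitones makes it D3.

Fb2 F2 Bbb3 Fb3 Bbb2 D3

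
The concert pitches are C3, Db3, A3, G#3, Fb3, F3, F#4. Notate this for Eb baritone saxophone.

A4 Bb4 F#5 E#5 Db5 D5 D#6

Written C4 sounds as Eb2 on the Eb baritone saxophone, so concert pitches are written a major thirteenth up.
C3 → A4
Db3 → Bb4
A3 → F#5
G#3 → E#5
Fb3 → Db5
F3 → D5
F#4 → D#6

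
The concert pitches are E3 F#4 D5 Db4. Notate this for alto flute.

A3 B4 G5 Gb4

The alto flute sounds a perfect fourth below written, so the written part must be a perfect fourth above concert — transpose each note up.
E3 to A3
F#4 to B4
D5 to G5
Db4 to Gb4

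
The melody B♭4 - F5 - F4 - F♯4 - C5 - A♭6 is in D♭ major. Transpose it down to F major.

D♭ major to F major down is a minor sixth, so every note moves down by that interval.
Bb4 becomes D4
F5 becomes A4
F4 becomes A3
F#4 becomes A#3
C5 becomes E4
Ab6 becomes C6

D4 A4 A3 A#3 E4 C6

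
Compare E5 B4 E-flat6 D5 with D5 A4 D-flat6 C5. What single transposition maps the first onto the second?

Take the first pair: E5 → D5. E to D spans 2 letter names, so the interval is some kind of second.
D5 to E5 is 2 semitones, which makes it a major second; the second version is lower, so the direction is down.
Checking another pair — D5 → C5 — gives the same interval.

down a major second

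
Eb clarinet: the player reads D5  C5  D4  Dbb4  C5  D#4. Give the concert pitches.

The Eb clarinet sounds a minor third above written, so transpose each written note up a minor third.
D5 → F5
C5 → Eb5
D4 → F4
Dbb4 → Fbb4
C5 → Eb5
D#4 → F#4

F5 Eb5 F4 Fbb4 Eb5 F#4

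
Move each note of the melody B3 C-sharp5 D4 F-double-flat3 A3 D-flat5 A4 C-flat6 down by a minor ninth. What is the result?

A#2 B#3 C#3 Ebb2 G#2 C4 G#3 Bb4

B3 -> A#2
C#5 -> B#3
D4 -> C#3
Fbb3 -> Ebb2
A3 -> G#2
Db5 -> C4
A4 -> G#3
Cb6 -> Bb4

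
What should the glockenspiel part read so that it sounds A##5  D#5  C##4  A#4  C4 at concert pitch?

Written C4 sounds as C6 on the glockenspiel, so concert pitches are written a perfect fifteenth down.
A##5 to A##3
D#5 to D#3
C##4 to C##2
A#4 to A#2
C4 to C2

A##3 D#3 C##2 A#2 C2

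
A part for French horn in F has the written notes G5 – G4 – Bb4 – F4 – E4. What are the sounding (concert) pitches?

The French horn in F sounds a perfect fifth below written, so transpose each written note down a perfect fifth.
G5 gives C5
G4 gives C4
Bb4 gives Eb4
F4 gives Bb3
E4 gives A3

C5 C4 Eb4 Bb3 A3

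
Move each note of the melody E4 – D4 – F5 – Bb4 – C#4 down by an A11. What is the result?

Bb2 Ab2 Cb4 Fb3 G2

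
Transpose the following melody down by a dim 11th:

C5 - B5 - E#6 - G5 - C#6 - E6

A diminished eleventh down from C5 gives G#3.
B5: an eleventh down reaches F, and 16 semitones makes it F##4.
A diminished eleventh down from E#6 gives B##4.
A diminished eleventh down from G5 gives D#4.
A diminished eleventh down from C#6 gives G##4.
E6 down a diminished eleventh is B#4.

G#3 F##4 B##4 D#4 G##4 B#4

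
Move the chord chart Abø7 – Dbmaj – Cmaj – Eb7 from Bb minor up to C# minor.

Bø7 Emaj D#maj F#7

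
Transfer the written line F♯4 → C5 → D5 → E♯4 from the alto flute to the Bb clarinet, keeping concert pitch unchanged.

D#4 A4 B4 C##4

First find concert pitch: the alto flute sounds a perfect fourth below written, so F♯4 C5 D5 E♯4 sounds C#4 G4 A4 B#3.
Then write for Bb clarinet: it sounds a major second below written, so the part must be a major second above concert.
C#4 → D#4
G4 → A4
A4 → B4
B#3 → C##4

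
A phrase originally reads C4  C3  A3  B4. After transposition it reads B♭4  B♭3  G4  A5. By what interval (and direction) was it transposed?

Take the first pair: C4 → Bb4. C to B spans 7 letter names, so the interval is some kind of seventh.
C4 to Bb4 is 10 semitones, which makes it a minor seventh; the second version is higher, so the direction is up.
Checking another pair — B4 → A5 — gives the same interval.

up a minor seventh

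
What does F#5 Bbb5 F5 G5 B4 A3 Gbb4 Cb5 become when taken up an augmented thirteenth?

F#5: a thirteenth up reaches D, and 22 semitones makes it D##7.
Bbb5 up an augmented thirteenth is G7.
An augmented thirteenth up from F5 gives D#7.
G5 up an augmented thirteenth is E#7.
An augmented thirteenth up from B4 gives G##6.
A3: a thirteenth up reaches F, and 22 semitones makes it F##5.
Gbb4: a thirteenth up reaches E, and 22 semitones makes it Eb6.
Cb5: a thirteenth up reaches A, and 22 semitones makes it A6.

D##7 G7 D#7 E#7 G##6 F##5 Eb6 A6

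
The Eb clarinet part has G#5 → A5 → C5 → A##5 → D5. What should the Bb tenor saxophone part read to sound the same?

C#7 D7 F6 D##7 G6

First find concert pitch: the Eb clarinet sounds a minor third above written, so G#5 A5 C5 A##5 D5 sounds B5 C6 Eb5 C##6 F5.
Then write for Bb tenor saxophone: it sounds a major ninth below written, so the part must be a major ninth above concert.
B5 → C#7
C6 → D7
Eb5 → F6
C##6 → D##7
F5 → G6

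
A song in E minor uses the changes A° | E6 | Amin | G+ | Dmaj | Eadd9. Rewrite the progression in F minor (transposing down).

E minor down to F minor is a major seventh; each chord root moves by that interval while the quality stays the same.
A°: root A down a major seventh → Bb, giving Bb°.
E6: root E down a major seventh → F, giving F6.
Amin: root A down a major seventh → Bb, giving Bbmin.
G+: root G down a major seventh → Ab, giving Ab+.
Dmaj: root D down a major seventh → Eb, giving Ebmaj.
Eadd9: root E down a major seventh → F, giving Fadd9.

Bb° F6 Bbmin Ab+ Ebmaj Fadd9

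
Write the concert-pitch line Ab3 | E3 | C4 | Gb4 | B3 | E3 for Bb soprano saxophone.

Bb3 F#3 D4 Ab4 C#4 F#3

The Bb soprano saxophone sounds a major second below written, so the written part must be a major second above concert — transpose each note up.
Ab3 becomes Bb3
E3 becomes F#3
C4 becomes D4
Gb4 becomes Ab4
B3 becomes C#4
E3 becomes F#3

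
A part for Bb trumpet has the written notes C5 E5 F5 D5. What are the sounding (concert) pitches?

Bb4 D5 Eb5 C5

Written C4 on the Bb trumpet sounds as Bb3, a major second lower; apply that shift to every note.
C5 becomes Bb4
E5 becomes D5
F5 becomes Eb5
D5 becomes C5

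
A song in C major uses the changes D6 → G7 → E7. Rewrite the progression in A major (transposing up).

C major up to A major is a major sixth; each chord root moves by that interval while the quality stays the same.
D6: root D up a major sixth → B, giving B6.
G7: root G up a major sixth → E, giving E7.
E7: root E up a major sixth → C#, giving C#7.

B6 E7 C#7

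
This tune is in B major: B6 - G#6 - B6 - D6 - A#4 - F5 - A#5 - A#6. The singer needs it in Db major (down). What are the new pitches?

Db6 Bb5 Db6 Fb5 C4 Abb4 C5 C6

B major to Db major down is an augmented sixth, so every note moves down by that interval.
B6 gives Db6
G#6 gives Bb5
B6 gives Db6
D6 gives Fb5
A#4 gives C4
F5 gives Abb4
A#5 gives C5
A#6 gives C6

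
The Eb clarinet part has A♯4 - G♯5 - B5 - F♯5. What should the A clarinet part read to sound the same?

E5 D6 F6 C6

First find concert pitch: the Eb clarinet sounds a minor third above written, so A♯4 G♯5 B5 F♯5 sounds C#5 B5 D6 A5.
Then write for A clarinet: it sounds a minor third below written, so the part must be a minor third above concert.
C#5 → E5
B5 → D6
D6 → F6
A5 → C6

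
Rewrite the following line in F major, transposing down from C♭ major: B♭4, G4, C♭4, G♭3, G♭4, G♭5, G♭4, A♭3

From C♭ down to F is a diminished fifth; apply that to each pitch.
Bb4 -> E4
G4 -> C#4
Cb4 -> F3
Gb3 -> C3
Gb4 -> C4
Gb5 -> C5
Gb4 -> C4
Ab3 -> D3

E4 C#4 F3 C3 C4 C5 C4 D3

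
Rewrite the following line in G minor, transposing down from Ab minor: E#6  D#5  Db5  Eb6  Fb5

D##6 C##5 C5 D6 Eb5

From Ab down to G is a minor second; apply that to each pitch.
E#6 becomes D##6
D#5 becomes C##5
Db5 becomes C5
Eb6 becomes D6
Fb5 becomes Eb5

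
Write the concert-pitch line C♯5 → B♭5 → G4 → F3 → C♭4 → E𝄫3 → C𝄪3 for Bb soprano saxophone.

D#5 C6 A4 G3 Db4 Fb3 D##3

Written C4 sounds as Bb3 on the Bb soprano saxophone, so concert pitches are written a major second up.
C#5 to D#5
Bb5 to C6
G4 to A4
F3 to G3
Cb4 to Db4
Ebb3 to Fb3
C##3 to D##3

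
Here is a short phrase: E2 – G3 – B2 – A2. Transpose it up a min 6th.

C3 Eb4 G3 F3

E2 -> C3
G3 -> Eb4
B2 -> G3
A2 -> F3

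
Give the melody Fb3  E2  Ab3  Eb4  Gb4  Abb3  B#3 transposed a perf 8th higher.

Fb3 gives Fb4
E2 gives E3
Ab3 gives Ab4
Eb4 gives Eb5
Gb4 gives Gb5
Abb3 gives Abb4
B#3 gives B#4

Fb4 E3 Ab4 Eb5 Gb5 Abb4 B#4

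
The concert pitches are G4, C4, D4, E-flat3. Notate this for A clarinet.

Bb4 Eb4 F4 Gb3

The A clarinet sounds a minor third below written, so the written part must be a minor third above concert — transpose each note up.
G4 -> Bb4
C4 -> Eb4
D4 -> F4
Eb3 -> Gb3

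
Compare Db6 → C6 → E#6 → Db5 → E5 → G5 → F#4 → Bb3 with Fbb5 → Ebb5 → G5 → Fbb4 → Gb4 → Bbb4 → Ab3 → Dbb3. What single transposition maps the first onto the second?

From Db6 to Fbb5 is 6 letter names — a sixth of some quality.
Fbb5 to Db6 is 10 semitones, which makes it an augmented sixth; the second version is lower, so the direction is down.
Checking another pair — Bb3 → Dbb3 — gives the same interval.

down an augmented sixth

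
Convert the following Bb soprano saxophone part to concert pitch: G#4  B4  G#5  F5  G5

F#4 A4 F#5 Eb5 F5

The Bb soprano saxophone sounds a major second below written, so transpose each written note down a major second.
G#4 to F#4
B4 to A4
G#5 to F#5
F5 to Eb5
G5 to F5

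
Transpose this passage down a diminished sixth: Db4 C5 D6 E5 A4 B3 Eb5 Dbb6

A diminished sixth down from Db4 gives F#3.
C5 down a diminished sixth is E#4.
A diminished sixth down from D6 gives F##5.
E5: a sixth down reaches G, and 7 semitones makes it G##4.
A diminished sixth down from A4 gives C##4.
B3: a sixth down reaches D, and 7 semitones makes it D##3.
Eb5: a sixth down reaches G, and 7 semitones makes it G#4.
A diminished sixth down from Dbb6 gives F5.

F#3 E#4 F##5 G##4 C##4 D##3 G#4 F5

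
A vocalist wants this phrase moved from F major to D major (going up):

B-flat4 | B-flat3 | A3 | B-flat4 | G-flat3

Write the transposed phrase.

G5 G4 F#4 G5 Eb4

F major to D major up is a major sixth, so every note moves up by that interval.
Bb4 becomes G5
Bb3 becomes G4
A3 becomes F#4
Bb4 becomes G5
Gb3 becomes Eb4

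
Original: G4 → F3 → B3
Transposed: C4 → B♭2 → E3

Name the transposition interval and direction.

From G4 to C4 is 5 letter names — a fifth of some quality.
C4 to G4 is 7 semitones, which makes it a perfect fifth; the second version is lower, so the direction is down.
Checking another pair — B3 → E3 — gives the same interval.

down a perfect fifth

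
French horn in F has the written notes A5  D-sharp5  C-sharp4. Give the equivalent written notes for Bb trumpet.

E5 A#4 G#3

First find concert pitch: the French horn in F sounds a perfect fifth below written, so A5 D-sharp5 C-sharp4 sounds D5 G#4 F#3.
Then write for Bb trumpet: it sounds a major second below written, so the part must be a major second above concert.
D5 → E5
G#4 → A#4
F#3 → G#3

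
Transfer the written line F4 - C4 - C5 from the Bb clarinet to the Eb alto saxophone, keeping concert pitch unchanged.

C5 G4 G5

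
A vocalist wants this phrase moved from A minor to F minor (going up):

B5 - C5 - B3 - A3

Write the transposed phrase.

A minor to F minor up is a minor sixth, so every note moves up by that interval.
B5 becomes G6
C5 becomes Ab5
B3 becomes G4
A3 becomes F4

G6 Ab5 G4 F4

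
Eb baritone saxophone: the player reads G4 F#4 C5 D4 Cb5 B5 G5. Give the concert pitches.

Bb2 A2 Eb3 F2 Ebb3 D4 Bb3

Written C4 on the Eb baritone saxophone sounds as Eb2, a major thirteenth lower; apply that shift to every note.
G4 becomes Bb2
F#4 becomes A2
C5 becomes Eb3
D4 becomes F2
Cb5 becomes Ebb3
B5 becomes D4
G5 becomes Bb3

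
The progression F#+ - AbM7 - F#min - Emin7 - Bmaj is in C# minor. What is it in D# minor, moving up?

G#+ BbM7 G#min F#min7 C#maj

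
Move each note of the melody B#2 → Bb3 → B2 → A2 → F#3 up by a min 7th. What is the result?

A minor seventh up from B#2 gives A#3.
Bb3 up a minor seventh is Ab4.
B2: a seventh up reaches A, and 10 semitones makes it A3.
A2 up a minor seventh is G3.
F#3: a seventh up reaches E, and 10 semitones makes it E4.

A#3 Ab4 A3 G3 E4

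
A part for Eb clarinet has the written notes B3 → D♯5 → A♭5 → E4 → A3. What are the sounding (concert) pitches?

D4 F#5 Cb6 G4 C4

Written C4 on the Eb clarinet sounds as Eb4, a minor third higher; apply that shift to every note.
B3 to D4
D#5 to F#5
Ab5 to Cb6
E4 to G4
A3 to C4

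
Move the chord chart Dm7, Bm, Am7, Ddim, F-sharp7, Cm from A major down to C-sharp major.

F#m7 D#m C#m7 F#dim A#7 Em

A major down to C-sharp major is a minor sixth; each chord root moves by that interval while the quality stays the same.
Dm7: root D down a minor sixth → F#, giving F#m7.
Bm: root B down a minor sixth → D#, giving D#m.
Am7: root A down a minor sixth → C#, giving C#m7.
Ddim: root D down a minor sixth → F#, giving F#dim.
F-sharp7: root F-sharp down a minor sixth → A#, giving A#7.
Cm: root C down a minor sixth → E, giving Em.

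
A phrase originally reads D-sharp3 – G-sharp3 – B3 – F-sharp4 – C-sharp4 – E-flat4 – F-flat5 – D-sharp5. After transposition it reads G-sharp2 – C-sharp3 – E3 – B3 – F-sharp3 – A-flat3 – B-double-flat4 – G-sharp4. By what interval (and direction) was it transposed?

down a perfect fifth

From D#3 to G#2 is 5 letter names — a fifth of some quality.
G#2 to D#3 is 7 semitones, which makes it a perfect fifth; the second version is lower, so the direction is down.
Checking another pair — D#5 → G#4 — gives the same interval.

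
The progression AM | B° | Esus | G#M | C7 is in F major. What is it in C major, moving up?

EM F#° Bsus D#M G7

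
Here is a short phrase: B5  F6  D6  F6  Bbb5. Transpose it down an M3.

G5 Db6 Bb5 Db6 Gbb5

B5 gives G5
F6 gives Db6
D6 gives Bb5
F6 gives Db6
Bbb5 gives Gbb5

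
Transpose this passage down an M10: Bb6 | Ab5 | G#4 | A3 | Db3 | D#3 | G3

Gb5 Fb4 E3 F2 Bbb1 B1 Eb2

Bb6 -> Gb5
Ab5 -> Fb4
G#4 -> E3
A3 -> F2
Db3 -> Bbb1
D#3 -> B1
G3 -> Eb2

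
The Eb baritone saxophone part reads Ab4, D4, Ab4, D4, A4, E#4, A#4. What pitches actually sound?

Cb3 F2 Cb3 F2 C3 G#2 C#3

Written C4 on the Eb baritone saxophone sounds as Eb2, a major thirteenth lower; apply that shift to every note.
Ab4 → Cb3
D4 → F2
Ab4 → Cb3
D4 → F2
A4 → C3
E#4 → G#2
A#4 → C#3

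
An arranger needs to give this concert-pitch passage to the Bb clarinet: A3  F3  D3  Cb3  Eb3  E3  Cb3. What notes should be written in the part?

B3 G3 E3 Db3 F3 F#3 Db3

Written C4 sounds as Bb3 on the Bb clarinet, so concert pitches are written a major second up.
A3 → B3
F3 → G3
D3 → E3
Cb3 → Db3
Eb3 → F3
E3 → F#3
Cb3 → Db3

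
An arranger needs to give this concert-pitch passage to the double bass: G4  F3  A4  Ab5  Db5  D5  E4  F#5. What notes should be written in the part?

Written C4 sounds as C3 on the double bass, so concert pitches are written a perfect octave up.
G4 to G5
F3 to F4
A4 to A5
Ab5 to Ab6
Db5 to Db6
D5 to D6
E4 to E5
F#5 to F#6

G5 F4 A5 Ab6 Db6 D6 E5 F#6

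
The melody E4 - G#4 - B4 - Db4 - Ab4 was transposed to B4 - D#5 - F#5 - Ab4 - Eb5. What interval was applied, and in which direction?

Take the first pair: E4 → B4. E to B spans 5 letter names, so the interval is some kind of fifth.
E4 to B4 is 7 semitones, which makes it a perfect fifth; the second version is higher, so the direction is up.
Checking another pair — Ab4 → Eb5 — gives the same interval.

up a perfect fifth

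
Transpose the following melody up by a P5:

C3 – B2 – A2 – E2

G3 F#3 E3 B2

C3 -> G3
B2 -> F#3
A2 -> E3
E2 -> B2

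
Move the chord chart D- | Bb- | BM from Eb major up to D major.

Eb major up to D major is a major seventh; each chord root moves by that interval while the quality stays the same.
D-: root D up a major seventh → C#, giving C#-.
Bb-: root Bb up a major seventh → A, giving A-.
BM: root B up a major seventh → A#, giving A#M.

C#- A- A#M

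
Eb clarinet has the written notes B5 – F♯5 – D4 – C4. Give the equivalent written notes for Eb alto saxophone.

First find concert pitch: the Eb clarinet sounds a minor third above written, so B5 F♯5 D4 C4 sounds D6 A5 F4 Eb4.
Then write for Eb alto saxophone: it sounds a major sixth below written, so the part must be a major sixth above concert.
D6 → B6
A5 → F#6
F4 → D5
Eb4 → C5

B6 F#6 D5 C5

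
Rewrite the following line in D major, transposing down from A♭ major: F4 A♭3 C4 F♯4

B3 D3 F#3 B#3

From A♭ down to D is a diminished fifth; apply that to each pitch.
F4 -> B3
Ab3 -> D3
C4 -> F#3
F#4 -> B#3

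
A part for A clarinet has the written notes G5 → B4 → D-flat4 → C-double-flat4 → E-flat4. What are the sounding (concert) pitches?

E5 G#4 Bb3 Abb3 C4

The A clarinet sounds a minor third below written, so transpose each written note down a minor third.
G5 to E5
B4 to G#4
Db4 to Bb3
Cbb4 to Abb3
Eb4 to C4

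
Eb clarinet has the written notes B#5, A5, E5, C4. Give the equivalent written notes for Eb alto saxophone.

B#6 A6 E6 C5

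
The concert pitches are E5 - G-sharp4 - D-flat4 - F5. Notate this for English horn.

B5 D#5 Ab4 C6

Written C4 sounds as F3 on the English horn, so concert pitches are written a perfect fifth up.
E5 to B5
G#4 to D#5
Db4 to Ab4
F5 to C6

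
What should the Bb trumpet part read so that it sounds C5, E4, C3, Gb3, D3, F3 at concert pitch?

The Bb trumpet sounds a major second below written, so the written part must be a major second above concert — transpose each note up.
C5 -> D5
E4 -> F#4
C3 -> D3
Gb3 -> Ab3
D3 -> E3
F3 -> G3

D5 F#4 D3 Ab3 E3 G3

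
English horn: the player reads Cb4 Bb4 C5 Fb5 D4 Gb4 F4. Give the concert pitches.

Fb3 Eb4 F4 Bbb4 G3 Cb4 Bb3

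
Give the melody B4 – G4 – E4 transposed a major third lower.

G4 Eb4 C4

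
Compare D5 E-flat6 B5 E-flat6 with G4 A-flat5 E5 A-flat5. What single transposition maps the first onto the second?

down a perfect fifth

Take the first pair: D5 → G4. D to G spans 5 letter names, so the interval is some kind of fifth.
G4 to D5 is 7 semitones, which makes it a perfect fifth; the second version is lower, so the direction is down.
Checking another pair — Eb6 → Ab5 — gives the same interval.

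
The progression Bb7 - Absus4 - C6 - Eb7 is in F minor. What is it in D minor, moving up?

F minor up to D minor is a major sixth; each chord root moves by that interval while the quality stays the same.
Bb7: root Bb up a major sixth → G, giving G7.
Absus4: root Ab up a major sixth → F, giving Fsus4.
C6: root C up a major sixth → A, giving A6.
Eb7: root Eb up a major sixth → C, giving C7.

G7 Fsus4 A6 C7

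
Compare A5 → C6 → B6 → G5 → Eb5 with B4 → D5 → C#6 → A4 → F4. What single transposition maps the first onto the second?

down a minor seventh

From A5 to B4 is 7 letter names — a seventh of some quality.
B4 to A5 is 10 semitones, which makes it a minor seventh; the second version is lower, so the direction is down.
Checking another pair — Eb5 → F4 — gives the same interval.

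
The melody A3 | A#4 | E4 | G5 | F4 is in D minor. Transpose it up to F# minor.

C#4 C##5 G#4 B5 A4

From D up to F# is a major third; apply that to each pitch.
A3 gives C#4
A#4 gives C##5
E4 gives G#4
G5 gives B5
F4 gives A4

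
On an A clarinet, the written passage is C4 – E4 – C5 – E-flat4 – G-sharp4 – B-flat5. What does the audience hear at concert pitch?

A3 C#4 A4 C4 E#4 G5

The A clarinet sounds a minor third below written, so transpose each written note down a minor third.
C4 to A3
E4 to C#4
C5 to A4
Eb4 to C4
G#4 to E#4
Bb5 to G5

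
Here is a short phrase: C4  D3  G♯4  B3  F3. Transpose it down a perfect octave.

C4 down a perfect octave is C3.
D3 down a perfect octave is D2.
A perfect octave down from G#4 gives G#3.
A perfect octave down from B3 gives B2.
A perfect octave down from F3 gives F2.

C3 D2 G#3 B2 F2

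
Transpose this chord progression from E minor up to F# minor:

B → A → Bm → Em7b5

E minor up to F# minor is a major second; each chord root moves by that interval while the quality stays the same.
B: root B up a major second → C#, giving C#.
A: root A up a major second → B, giving B.
Bm: root B up a major second → C#, giving C#m.
Em7b5: root E up a major second → F#, giving F#m7b5.

C# B C#m F#m7b5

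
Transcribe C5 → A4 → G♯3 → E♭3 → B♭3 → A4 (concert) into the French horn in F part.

The French horn in F sounds a perfect fifth below written, so the written part must be a perfect fifth above concert — transpose each note up.
C5 becomes G5
A4 becomes E5
G#3 becomes D#4
Eb3 becomes Bb3
Bb3 becomes F4
A4 becomes E5

G5 E5 D#4 Bb3 F4 E5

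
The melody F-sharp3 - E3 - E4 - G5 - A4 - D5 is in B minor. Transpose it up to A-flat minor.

Eb4 Db4 Db5 Fb6 Gb5 Cb6

From B up to A-flat is a diminished seventh; apply that to each pitch.
F#3 to Eb4
E3 to Db4
E4 to Db5
G5 to Fb6
A4 to Gb5
D5 to Cb6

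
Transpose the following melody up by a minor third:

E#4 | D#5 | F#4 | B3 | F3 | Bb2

G#4 F#5 A4 D4 Ab3 Db3

E#4: a third up reaches G, and 3 semitones makes it G#4.
D#5: a third up reaches F, and 3 semitones makes it F#5.
F#4: a third up reaches A, and 3 semitones makes it A4.
A minor third up from B3 gives D4.
F3 up a minor third is Ab3.
Bb2 up a minor third is Db3.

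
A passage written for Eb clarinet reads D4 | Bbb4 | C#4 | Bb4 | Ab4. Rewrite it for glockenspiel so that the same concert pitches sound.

F2 Dbb3 E2 Db3 Cb3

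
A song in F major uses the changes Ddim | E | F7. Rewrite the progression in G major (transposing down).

Edim F# G7

F major down to G major is a minor seventh; each chord root moves by that interval while the quality stays the same.
Ddim: root D down a minor seventh → E, giving Edim.
E: root E down a minor seventh → F#, giving F#.
F7: root F down a minor seventh → G, giving G7.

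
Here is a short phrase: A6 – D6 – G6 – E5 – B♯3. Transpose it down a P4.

E6 A5 D6 B4 F##3

A6: a fourth down reaches E, and 5 semitones makes it E6.
A perfect fourth down from D6 gives A5.
G6 down a perfect fourth is D6.
E5 down a perfect fourth is B4.
B#3: a fourth down reaches F, and 5 semitones makes it F##3.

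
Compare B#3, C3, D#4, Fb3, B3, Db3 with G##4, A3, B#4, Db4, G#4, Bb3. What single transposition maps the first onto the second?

From B#3 to G##4 is 6 letter names — a sixth of some quality.
B#3 to G##4 is 9 semitones, which makes it a major sixth; the second version is higher, so the direction is up.
Checking another pair — Db3 → Bb3 — gives the same interval.

up a major sixth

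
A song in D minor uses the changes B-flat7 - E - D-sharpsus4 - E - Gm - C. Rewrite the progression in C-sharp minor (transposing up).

D minor up to C-sharp minor is a major seventh; each chord root moves by that interval while the quality stays the same.
B-flat7: root B-flat up a major seventh → A, giving A7.
E: root E up a major seventh → D#, giving D#.
D-sharpsus4: root D-sharp up a major seventh → C##, giving C##sus4.
E: root E up a major seventh → D#, giving D#.
Gm: root G up a major seventh → F#, giving F#m.
C: root C up a major seventh → B, giving B.

A7 D# C##sus4 D# F#m B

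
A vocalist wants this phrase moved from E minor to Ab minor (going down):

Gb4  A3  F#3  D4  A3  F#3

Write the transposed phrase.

E minor to Ab minor down is an augmented fifth, so every note moves down by that interval.
Gb4 to Cbb4
A3 to Db3
F#3 to Bb2
D4 to Gb3
A3 to Db3
F#3 to Bb2

Cbb4 Db3 Bb2 Gb3 Db3 Bb2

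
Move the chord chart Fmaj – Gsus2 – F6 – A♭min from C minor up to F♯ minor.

C minor up to F♯ minor is an augmented fourth; each chord root moves by that interval while the quality stays the same.
Fmaj: root F up an augmented fourth → B, giving Bmaj.
Gsus2: root G up an augmented fourth → C#, giving C#sus2.
F6: root F up an augmented fourth → B, giving B6.
A♭min: root A♭ up an augmented fourth → D, giving Dmin.

Bmaj C#sus2 B6 Dmin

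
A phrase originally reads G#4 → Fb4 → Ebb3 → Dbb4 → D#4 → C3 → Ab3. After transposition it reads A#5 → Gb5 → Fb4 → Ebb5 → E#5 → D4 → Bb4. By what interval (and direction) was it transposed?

From G#4 to A#5 is 9 letter names — a ninth of some quality.
G#4 to A#5 is 14 semitones, which makes it a major ninth; the second version is higher, so the direction is up.
Checking another pair — Ab3 → Bb4 — gives the same interval.

up a major ninth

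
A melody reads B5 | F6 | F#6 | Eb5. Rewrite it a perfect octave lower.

B4 F5 F#5 Eb4

B5: an octave down reaches B, and 12 semitones makes it B4.
F6: an octave down reaches F, and 12 semitones makes it F5.
F#6: an octave down reaches F, and 12 semitones makes it F#5.
A perfect octave down from Eb5 gives Eb4.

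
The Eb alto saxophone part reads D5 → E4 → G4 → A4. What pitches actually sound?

F4 G3 Bb3 C4

The Eb alto saxophone sounds a major sixth below written, so transpose each written note down a major sixth.
D5 -> F4
E4 -> G3
G4 -> Bb3
A4 -> C4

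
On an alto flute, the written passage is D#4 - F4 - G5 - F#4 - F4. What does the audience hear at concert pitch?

The alto flute sounds a perfect fourth below written, so transpose each written note down a perfect fourth.
D#4 → A#3
F4 → C4
G5 → D5
F#4 → C#4
F4 → C4

A#3 C4 D5 C#4 C4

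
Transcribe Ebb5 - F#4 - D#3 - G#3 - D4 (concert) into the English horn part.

Bbb5 C#5 A#3 D#4 A4

The English horn sounds a perfect fifth below written, so the written part must be a perfect fifth above concert — transpose each note up.
Ebb5 -> Bbb5
F#4 -> C#5
D#3 -> A#3
G#3 -> D#4
D4 -> A4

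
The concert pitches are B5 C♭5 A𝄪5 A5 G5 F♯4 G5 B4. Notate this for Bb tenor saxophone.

C#7 Db6 B##6 B6 A6 G#5 A6 C#6

Written C4 sounds as Bb2 on the Bb tenor saxophone, so concert pitches are written a major ninth up.
B5 becomes C#7
Cb5 becomes Db6
A##5 becomes B##6
A5 becomes B6
G5 becomes A6
F#4 becomes G#5
G5 becomes A6
B4 becomes C#6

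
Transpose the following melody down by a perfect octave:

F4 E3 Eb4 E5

F3 E2 Eb3 E4

F4 down a perfect octave is F3.
A perfect octave down from E3 gives E2.
A perfect octave down from Eb4 gives Eb3.
E5 down a perfect octave is E4.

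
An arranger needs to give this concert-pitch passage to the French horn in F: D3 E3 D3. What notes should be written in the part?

Written C4 sounds as F3 on the French horn in F, so concert pitches are written a perfect fifth up.
D3 gives A3
E3 gives B3
D3 gives A3

A3 B3 A3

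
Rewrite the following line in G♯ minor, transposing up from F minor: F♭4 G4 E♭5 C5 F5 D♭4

G4 A#4 F#5 D#5 G#5 E4

F minor to G♯ minor up is an augmented second, so every note moves up by that interval.
Fb4 -> G4
G4 -> A#4
Eb5 -> F#5
C5 -> D#5
F5 -> G#5
Db4 -> E4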